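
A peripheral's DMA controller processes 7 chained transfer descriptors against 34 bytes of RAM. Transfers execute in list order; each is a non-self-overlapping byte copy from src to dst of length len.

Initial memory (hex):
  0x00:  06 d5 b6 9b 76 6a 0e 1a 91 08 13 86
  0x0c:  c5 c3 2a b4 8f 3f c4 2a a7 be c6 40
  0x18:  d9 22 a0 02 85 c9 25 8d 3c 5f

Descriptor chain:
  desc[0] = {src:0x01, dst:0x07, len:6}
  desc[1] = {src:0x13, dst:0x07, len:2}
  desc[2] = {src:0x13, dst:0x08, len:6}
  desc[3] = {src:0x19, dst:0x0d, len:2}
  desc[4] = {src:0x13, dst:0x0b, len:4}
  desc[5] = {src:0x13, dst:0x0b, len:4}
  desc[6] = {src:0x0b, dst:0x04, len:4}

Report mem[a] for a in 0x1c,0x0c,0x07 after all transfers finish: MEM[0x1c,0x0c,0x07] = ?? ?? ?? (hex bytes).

  after D0: wrote 6B at 0x07 = d5b69b766a0e
  after D1: wrote 2B at 0x07 = 2aa7
  after D2: wrote 6B at 0x08 = 2aa7bec640d9
  after D3: wrote 2B at 0x0d = 22a0
  after D4: wrote 4B at 0x0b = 2aa7bec6
  after D5: wrote 4B at 0x0b = 2aa7bec6
  after D6: wrote 4B at 0x04 = 2aa7bec6
query mem[0x1c]=0x85, mem[0x0c]=0xa7, mem[0x07]=0xc6

MEM[0x1c,0x0c,0x07] = 85 a7 c6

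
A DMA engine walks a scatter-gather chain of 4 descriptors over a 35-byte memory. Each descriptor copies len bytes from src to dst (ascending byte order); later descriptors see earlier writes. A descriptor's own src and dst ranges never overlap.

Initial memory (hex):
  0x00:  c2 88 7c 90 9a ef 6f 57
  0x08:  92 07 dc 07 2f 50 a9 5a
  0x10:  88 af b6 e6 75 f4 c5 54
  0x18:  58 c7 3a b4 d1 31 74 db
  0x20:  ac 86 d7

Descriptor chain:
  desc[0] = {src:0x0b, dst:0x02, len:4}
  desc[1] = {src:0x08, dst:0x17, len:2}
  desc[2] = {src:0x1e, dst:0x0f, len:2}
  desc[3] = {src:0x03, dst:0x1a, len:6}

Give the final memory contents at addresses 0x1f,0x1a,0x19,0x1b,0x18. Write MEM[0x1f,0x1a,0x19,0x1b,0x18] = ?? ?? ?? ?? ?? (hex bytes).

  after D0: wrote 4B at 0x02 = 072f50a9
  after D1: wrote 2B at 0x17 = 9207
  after D2: wrote 2B at 0x0f = 74db
  after D3: wrote 6B at 0x1a = 2f50a96f5792
query mem[0x1f]=0x92, mem[0x1a]=0x2f, mem[0x19]=0xc7, mem[0x1b]=0x50, mem[0x18]=0x07

MEM[0x1f,0x1a,0x19,0x1b,0x18] = 92 2f c7 50 07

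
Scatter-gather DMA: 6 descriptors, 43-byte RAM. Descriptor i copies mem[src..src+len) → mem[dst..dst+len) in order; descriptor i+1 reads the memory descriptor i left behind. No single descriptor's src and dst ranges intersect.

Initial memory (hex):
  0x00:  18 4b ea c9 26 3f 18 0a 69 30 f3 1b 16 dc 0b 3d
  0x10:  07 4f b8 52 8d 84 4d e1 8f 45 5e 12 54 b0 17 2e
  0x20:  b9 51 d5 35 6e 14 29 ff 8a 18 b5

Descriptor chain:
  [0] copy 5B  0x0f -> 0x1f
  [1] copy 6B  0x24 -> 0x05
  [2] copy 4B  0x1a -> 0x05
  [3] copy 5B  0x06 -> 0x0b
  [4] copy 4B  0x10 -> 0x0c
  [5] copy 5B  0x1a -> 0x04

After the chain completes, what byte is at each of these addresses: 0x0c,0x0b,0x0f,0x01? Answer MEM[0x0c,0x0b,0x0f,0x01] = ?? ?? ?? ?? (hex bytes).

MEM[0x0c,0x0b,0x0f,0x01] = 07 12 52 4b

#0 dst[0x1f+5] := {0x3d,0x07,0x4f,0xb8,0x52}
#1 dst[0x05+6] := {0x6e,0x14,0x29,0xff,0x8a,0x18}
#2 dst[0x05+4] := {0x5e,0x12,0x54,0xb0}
#3 dst[0x0b+5] := {0x12,0x54,0xb0,0x8a,0x18}
#4 dst[0x0c+4] := {0x07,0x4f,0xb8,0x52}
#5 dst[0x04+5] := {0x5e,0x12,0x54,0xb0,0x17}
query mem[0x0c]=0x07, mem[0x0b]=0x12, mem[0x0f]=0x52, mem[0x01]=0x4b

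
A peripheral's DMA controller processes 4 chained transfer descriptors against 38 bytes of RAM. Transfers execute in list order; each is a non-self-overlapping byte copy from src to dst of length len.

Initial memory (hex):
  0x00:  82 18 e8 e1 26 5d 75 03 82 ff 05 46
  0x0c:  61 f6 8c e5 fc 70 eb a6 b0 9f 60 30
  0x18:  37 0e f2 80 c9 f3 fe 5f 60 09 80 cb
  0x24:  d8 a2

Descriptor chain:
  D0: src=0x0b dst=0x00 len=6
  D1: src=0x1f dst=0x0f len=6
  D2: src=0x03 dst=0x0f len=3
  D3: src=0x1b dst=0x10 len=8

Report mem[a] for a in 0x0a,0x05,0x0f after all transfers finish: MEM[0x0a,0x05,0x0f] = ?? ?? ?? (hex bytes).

#0 dst[0x00+6] := {0x46,0x61,0xf6,0x8c,0xe5,0xfc}
#1 dst[0x0f+6] := {0x5f,0x60,0x09,0x80,0xcb,0xd8}
#2 dst[0x0f+3] := {0x8c,0xe5,0xfc}
#3 dst[0x10+8] := {0x80,0xc9,0xf3,0xfe,0x5f,0x60,0x09,0x80}
query mem[0x0a]=0x05, mem[0x05]=0xfc, mem[0x0f]=0x8c

MEM[0x0a,0x05,0x0f] = 05 fc 8c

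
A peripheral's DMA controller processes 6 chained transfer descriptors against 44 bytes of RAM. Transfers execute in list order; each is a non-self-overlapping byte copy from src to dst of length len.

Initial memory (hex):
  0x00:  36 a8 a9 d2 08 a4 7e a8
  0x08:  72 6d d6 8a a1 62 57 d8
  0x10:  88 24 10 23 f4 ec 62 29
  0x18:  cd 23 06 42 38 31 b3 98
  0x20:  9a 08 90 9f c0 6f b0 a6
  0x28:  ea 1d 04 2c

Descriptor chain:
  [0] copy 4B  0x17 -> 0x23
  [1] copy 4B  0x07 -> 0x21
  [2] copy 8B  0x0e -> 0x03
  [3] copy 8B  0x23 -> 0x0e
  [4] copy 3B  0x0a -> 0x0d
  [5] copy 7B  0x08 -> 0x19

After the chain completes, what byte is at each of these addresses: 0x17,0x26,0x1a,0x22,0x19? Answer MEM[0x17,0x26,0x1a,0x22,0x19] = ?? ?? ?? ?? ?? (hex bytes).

D0: mem[0x23..0x26] <- [29 cd 23 06]
D1: mem[0x21..0x24] <- [a8 72 6d d6]
D2: mem[0x03..0x0a] <- [57 d8 88 24 10 23 f4 ec]
D3: mem[0x0e..0x15] <- [6d d6 23 06 a6 ea 1d 04]
D4: mem[0x0d..0x0f] <- [ec 8a a1]
D5: mem[0x19..0x1f] <- [23 f4 ec 8a a1 ec 8a]
query mem[0x17]=0x29, mem[0x26]=0x06, mem[0x1a]=0xf4, mem[0x22]=0x72, mem[0x19]=0x23

MEM[0x17,0x26,0x1a,0x22,0x19] = 29 06 f4 72 23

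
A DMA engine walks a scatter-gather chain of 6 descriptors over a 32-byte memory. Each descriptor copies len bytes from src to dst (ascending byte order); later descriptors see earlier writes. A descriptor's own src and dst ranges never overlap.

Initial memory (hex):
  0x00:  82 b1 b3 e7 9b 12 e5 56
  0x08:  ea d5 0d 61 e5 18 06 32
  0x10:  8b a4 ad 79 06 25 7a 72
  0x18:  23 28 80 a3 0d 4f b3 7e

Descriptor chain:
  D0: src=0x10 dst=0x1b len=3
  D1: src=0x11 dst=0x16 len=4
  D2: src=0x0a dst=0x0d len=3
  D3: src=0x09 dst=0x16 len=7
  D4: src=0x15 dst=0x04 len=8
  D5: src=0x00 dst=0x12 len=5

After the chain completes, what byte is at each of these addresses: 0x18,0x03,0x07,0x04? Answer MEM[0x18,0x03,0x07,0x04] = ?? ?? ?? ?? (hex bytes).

MEM[0x18,0x03,0x07,0x04] = 61 e7 61 25

  after D0: wrote 3B at 0x1b = 8ba4ad
  after D1: wrote 4B at 0x16 = a4ad7906
  after D2: wrote 3B at 0x0d = 0d61e5
  after D3: wrote 7B at 0x16 = d50d61e50d61e5
  after D4: wrote 8B at 0x04 = 25d50d61e50d61e5
  after D5: wrote 5B at 0x12 = 82b1b3e725
query mem[0x18]=0x61, mem[0x03]=0xe7, mem[0x07]=0x61, mem[0x04]=0x25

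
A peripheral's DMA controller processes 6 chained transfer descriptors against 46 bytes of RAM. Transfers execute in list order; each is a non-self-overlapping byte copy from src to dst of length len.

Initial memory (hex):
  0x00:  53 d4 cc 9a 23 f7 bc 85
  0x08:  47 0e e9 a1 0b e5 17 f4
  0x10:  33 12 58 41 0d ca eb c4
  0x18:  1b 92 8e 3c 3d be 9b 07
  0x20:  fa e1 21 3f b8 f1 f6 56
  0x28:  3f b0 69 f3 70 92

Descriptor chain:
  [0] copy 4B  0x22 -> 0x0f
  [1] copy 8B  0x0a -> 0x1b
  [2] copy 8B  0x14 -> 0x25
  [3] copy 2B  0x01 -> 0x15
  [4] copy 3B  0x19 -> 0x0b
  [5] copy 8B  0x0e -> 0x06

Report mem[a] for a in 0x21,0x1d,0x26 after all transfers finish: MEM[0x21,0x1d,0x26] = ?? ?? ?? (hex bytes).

MEM[0x21,0x1d,0x26] = 3f 0b ca

  after D0: wrote 4B at 0x0f = 213fb8f1
  after D1: wrote 8B at 0x1b = e9a10be517213fb8
  after D2: wrote 8B at 0x25 = 0dcaebc41b928ee9
  after D3: wrote 2B at 0x15 = d4cc
  after D4: wrote 3B at 0x0b = 928ee9
  after D5: wrote 8B at 0x06 = 17213fb8f1410dd4
query mem[0x21]=0x3f, mem[0x1d]=0x0b, mem[0x26]=0xca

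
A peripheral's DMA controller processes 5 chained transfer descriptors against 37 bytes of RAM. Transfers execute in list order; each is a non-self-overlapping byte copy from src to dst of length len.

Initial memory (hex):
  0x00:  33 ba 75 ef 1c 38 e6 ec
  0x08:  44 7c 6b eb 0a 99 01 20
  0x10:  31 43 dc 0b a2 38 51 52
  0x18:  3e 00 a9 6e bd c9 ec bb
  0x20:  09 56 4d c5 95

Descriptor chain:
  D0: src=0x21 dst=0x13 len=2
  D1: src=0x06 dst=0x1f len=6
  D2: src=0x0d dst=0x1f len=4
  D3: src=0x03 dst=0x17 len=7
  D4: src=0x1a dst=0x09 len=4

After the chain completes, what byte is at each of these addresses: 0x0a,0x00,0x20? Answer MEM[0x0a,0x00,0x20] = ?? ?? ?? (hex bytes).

D0: mem[0x13..0x14] <- [56 4d]
D1: mem[0x1f..0x24] <- [e6 ec 44 7c 6b eb]
D2: mem[0x1f..0x22] <- [99 01 20 31]
D3: mem[0x17..0x1d] <- [ef 1c 38 e6 ec 44 7c]
D4: mem[0x09..0x0c] <- [e6 ec 44 7c]
query mem[0x0a]=0xec, mem[0x00]=0x33, mem[0x20]=0x01

MEM[0x0a,0x00,0x20] = ec 33 01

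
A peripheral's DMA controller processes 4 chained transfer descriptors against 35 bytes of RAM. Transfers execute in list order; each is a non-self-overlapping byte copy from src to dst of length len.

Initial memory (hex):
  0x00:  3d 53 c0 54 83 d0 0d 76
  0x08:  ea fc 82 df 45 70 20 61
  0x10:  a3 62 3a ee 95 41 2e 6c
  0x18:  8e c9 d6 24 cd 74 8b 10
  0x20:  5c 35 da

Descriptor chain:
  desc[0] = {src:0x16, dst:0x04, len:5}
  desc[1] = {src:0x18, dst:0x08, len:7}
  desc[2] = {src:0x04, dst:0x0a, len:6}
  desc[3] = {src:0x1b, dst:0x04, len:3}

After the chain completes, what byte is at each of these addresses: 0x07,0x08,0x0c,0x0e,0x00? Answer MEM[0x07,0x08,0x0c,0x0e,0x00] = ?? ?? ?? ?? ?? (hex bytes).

[0] 0x16->0x04 len=5 : 2e 6c 8e c9 d6
[1] 0x18->0x08 len=7 : 8e c9 d6 24 cd 74 8b
[2] 0x04->0x0a len=6 : 2e 6c 8e c9 8e c9
[3] 0x1b->0x04 len=3 : 24 cd 74
query mem[0x07]=0xc9, mem[0x08]=0x8e, mem[0x0c]=0x8e, mem[0x0e]=0x8e, mem[0x00]=0x3d

MEM[0x07,0x08,0x0c,0x0e,0x00] = c9 8e 8e 8e 3d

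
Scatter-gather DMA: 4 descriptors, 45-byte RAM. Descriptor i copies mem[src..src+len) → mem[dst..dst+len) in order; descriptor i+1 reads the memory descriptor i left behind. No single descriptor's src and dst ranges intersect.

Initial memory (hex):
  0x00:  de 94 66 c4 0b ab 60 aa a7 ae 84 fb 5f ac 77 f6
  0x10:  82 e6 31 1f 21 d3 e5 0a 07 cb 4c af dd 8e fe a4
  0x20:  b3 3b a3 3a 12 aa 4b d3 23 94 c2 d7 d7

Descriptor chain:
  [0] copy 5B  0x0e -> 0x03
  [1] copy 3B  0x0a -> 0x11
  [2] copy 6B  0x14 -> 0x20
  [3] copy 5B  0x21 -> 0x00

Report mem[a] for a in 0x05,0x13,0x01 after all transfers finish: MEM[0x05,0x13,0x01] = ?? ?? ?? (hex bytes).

MEM[0x05,0x13,0x01] = 82 5f e5

  after D0: wrote 5B at 0x03 = 77f682e631
  after D1: wrote 3B at 0x11 = 84fb5f
  after D2: wrote 6B at 0x20 = 21d3e50a07cb
  after D3: wrote 5B at 0x00 = d3e50a07cb
query mem[0x05]=0x82, mem[0x13]=0x5f, mem[0x01]=0xe5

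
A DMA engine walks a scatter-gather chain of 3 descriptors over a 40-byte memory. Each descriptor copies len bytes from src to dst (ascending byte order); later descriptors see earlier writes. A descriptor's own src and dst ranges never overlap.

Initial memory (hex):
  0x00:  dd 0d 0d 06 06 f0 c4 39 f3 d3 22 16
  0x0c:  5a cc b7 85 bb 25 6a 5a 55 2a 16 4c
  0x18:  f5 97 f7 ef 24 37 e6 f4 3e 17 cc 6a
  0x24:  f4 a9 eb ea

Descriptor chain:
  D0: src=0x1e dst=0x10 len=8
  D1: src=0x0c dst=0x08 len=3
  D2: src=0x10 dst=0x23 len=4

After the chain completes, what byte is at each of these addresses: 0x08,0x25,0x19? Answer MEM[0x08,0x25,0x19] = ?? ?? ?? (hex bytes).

[0] 0x1e->0x10 len=8 : e6 f4 3e 17 cc 6a f4 a9
[1] 0x0c->0x08 len=3 : 5a cc b7
[2] 0x10->0x23 len=4 : e6 f4 3e 17
query mem[0x08]=0x5a, mem[0x25]=0x3e, mem[0x19]=0x97

MEM[0x08,0x25,0x19] = 5a 3e 97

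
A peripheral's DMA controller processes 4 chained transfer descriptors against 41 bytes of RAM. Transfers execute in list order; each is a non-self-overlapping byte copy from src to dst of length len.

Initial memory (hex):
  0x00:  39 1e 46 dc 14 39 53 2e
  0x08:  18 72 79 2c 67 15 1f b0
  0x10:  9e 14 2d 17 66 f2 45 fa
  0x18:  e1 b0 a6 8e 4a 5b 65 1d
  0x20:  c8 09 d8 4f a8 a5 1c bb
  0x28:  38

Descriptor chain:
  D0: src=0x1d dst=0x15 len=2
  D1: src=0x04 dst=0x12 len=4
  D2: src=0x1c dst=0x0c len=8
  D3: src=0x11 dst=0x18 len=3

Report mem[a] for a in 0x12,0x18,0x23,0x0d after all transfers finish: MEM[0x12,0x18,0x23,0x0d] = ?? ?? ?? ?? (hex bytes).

D0: mem[0x15..0x16] <- [5b 65]
D1: mem[0x12..0x15] <- [14 39 53 2e]
D2: mem[0x0c..0x13] <- [4a 5b 65 1d c8 09 d8 4f]
D3: mem[0x18..0x1a] <- [09 d8 4f]
query mem[0x12]=0xd8, mem[0x18]=0x09, mem[0x23]=0x4f, mem[0x0d]=0x5b

MEM[0x12,0x18,0x23,0x0d] = d8 09 4f 5b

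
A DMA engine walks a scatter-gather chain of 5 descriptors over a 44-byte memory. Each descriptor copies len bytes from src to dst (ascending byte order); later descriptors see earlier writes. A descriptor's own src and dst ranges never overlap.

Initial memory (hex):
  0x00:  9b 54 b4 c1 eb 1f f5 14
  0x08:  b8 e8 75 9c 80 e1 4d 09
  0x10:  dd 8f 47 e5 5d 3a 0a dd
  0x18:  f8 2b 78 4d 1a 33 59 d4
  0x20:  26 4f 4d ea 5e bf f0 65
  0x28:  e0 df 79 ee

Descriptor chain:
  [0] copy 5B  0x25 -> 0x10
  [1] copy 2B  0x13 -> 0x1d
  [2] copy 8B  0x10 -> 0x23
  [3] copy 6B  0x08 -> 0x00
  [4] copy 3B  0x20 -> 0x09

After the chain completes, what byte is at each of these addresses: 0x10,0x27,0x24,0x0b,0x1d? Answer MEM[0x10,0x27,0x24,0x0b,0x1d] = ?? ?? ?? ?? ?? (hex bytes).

MEM[0x10,0x27,0x24,0x0b,0x1d] = bf df f0 4d e0

[0] 0x25->0x10 len=5 : bf f0 65 e0 df
[1] 0x13->0x1d len=2 : e0 df
[2] 0x10->0x23 len=8 : bf f0 65 e0 df 3a 0a dd
[3] 0x08->0x00 len=6 : b8 e8 75 9c 80 e1
[4] 0x20->0x09 len=3 : 26 4f 4d
query mem[0x10]=0xbf, mem[0x27]=0xdf, mem[0x24]=0xf0, mem[0x0b]=0x4d, mem[0x1d]=0xe0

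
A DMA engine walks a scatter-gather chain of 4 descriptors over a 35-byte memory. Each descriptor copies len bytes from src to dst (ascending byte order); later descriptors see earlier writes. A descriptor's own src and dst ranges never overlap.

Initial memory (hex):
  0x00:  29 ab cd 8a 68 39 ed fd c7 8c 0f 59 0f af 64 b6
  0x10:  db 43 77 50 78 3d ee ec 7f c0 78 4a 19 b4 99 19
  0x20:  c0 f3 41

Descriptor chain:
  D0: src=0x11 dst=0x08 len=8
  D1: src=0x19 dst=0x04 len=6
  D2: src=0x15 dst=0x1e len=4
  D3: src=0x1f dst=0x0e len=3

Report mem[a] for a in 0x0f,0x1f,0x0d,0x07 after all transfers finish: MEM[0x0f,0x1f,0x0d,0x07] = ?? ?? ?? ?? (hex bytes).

MEM[0x0f,0x1f,0x0d,0x07] = ec ee ee 19

#0 dst[0x08+8] := {0x43,0x77,0x50,0x78,0x3d,0xee,0xec,0x7f}
#1 dst[0x04+6] := {0xc0,0x78,0x4a,0x19,0xb4,0x99}
#2 dst[0x1e+4] := {0x3d,0xee,0xec,0x7f}
#3 dst[0x0e+3] := {0xee,0xec,0x7f}
query mem[0x0f]=0xec, mem[0x1f]=0xee, mem[0x0d]=0xee, mem[0x07]=0x19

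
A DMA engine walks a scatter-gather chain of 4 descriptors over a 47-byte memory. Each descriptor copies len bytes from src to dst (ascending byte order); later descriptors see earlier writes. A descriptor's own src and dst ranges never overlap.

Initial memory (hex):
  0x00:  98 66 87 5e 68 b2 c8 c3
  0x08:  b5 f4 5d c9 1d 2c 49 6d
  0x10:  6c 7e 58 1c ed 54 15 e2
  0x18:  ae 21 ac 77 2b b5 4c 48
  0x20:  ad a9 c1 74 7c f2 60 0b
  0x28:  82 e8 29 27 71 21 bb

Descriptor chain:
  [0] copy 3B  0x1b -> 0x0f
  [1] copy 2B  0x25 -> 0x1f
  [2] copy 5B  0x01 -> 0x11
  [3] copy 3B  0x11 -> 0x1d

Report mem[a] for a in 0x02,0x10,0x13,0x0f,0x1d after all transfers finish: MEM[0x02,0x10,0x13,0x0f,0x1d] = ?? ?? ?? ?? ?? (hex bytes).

  after D0: wrote 3B at 0x0f = 772bb5
  after D1: wrote 2B at 0x1f = f260
  after D2: wrote 5B at 0x11 = 66875e68b2
  after D3: wrote 3B at 0x1d = 66875e
query mem[0x02]=0x87, mem[0x10]=0x2b, mem[0x13]=0x5e, mem[0x0f]=0x77, mem[0x1d]=0x66

MEM[0x02,0x10,0x13,0x0f,0x1d] = 87 2b 5e 77 66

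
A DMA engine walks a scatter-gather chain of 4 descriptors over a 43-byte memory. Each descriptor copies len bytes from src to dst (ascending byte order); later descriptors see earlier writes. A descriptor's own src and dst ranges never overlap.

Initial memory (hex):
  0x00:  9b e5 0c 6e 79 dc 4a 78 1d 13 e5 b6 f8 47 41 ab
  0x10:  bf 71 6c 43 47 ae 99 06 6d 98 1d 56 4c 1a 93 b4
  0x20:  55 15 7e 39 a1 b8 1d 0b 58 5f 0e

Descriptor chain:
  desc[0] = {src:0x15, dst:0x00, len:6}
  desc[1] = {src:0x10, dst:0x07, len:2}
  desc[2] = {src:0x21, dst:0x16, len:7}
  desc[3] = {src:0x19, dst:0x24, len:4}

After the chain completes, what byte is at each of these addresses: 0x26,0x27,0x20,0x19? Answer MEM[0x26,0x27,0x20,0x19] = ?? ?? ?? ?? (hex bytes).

D0: mem[0x00..0x05] <- [ae 99 06 6d 98 1d]
D1: mem[0x07..0x08] <- [bf 71]
D2: mem[0x16..0x1c] <- [15 7e 39 a1 b8 1d 0b]
D3: mem[0x24..0x27] <- [a1 b8 1d 0b]
query mem[0x26]=0x1d, mem[0x27]=0x0b, mem[0x20]=0x55, mem[0x19]=0xa1

MEM[0x26,0x27,0x20,0x19] = 1d 0b 55 a1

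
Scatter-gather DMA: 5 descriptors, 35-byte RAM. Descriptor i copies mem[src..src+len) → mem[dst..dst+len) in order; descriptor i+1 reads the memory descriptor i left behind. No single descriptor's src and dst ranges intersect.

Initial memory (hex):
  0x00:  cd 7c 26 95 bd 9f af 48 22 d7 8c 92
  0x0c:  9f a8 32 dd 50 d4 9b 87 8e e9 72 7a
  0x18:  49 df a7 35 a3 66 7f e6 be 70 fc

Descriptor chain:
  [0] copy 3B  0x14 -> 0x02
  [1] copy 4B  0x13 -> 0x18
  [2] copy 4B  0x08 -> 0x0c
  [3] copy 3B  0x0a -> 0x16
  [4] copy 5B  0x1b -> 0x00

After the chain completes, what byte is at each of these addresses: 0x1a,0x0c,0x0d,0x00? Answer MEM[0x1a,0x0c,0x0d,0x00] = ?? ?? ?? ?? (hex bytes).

MEM[0x1a,0x0c,0x0d,0x00] = e9 22 d7 72

#0 dst[0x02+3] := {0x8e,0xe9,0x72}
#1 dst[0x18+4] := {0x87,0x8e,0xe9,0x72}
#2 dst[0x0c+4] := {0x22,0xd7,0x8c,0x92}
#3 dst[0x16+3] := {0x8c,0x92,0x22}
#4 dst[0x00+5] := {0x72,0xa3,0x66,0x7f,0xe6}
query mem[0x1a]=0xe9, mem[0x0c]=0x22, mem[0x0d]=0xd7, mem[0x00]=0x72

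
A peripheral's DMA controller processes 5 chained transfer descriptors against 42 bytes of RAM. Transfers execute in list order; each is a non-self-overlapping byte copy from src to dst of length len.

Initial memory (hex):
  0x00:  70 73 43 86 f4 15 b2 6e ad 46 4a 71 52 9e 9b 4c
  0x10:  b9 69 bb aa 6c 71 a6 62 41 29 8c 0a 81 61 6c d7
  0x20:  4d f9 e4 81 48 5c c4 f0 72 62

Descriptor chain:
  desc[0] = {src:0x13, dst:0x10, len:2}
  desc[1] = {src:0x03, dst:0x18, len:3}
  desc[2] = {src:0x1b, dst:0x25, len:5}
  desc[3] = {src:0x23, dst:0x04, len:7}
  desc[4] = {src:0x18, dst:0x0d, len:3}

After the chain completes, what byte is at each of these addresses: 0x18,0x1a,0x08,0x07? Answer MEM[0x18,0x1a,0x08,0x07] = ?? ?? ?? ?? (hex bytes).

#0 dst[0x10+2] := {0xaa,0x6c}
#1 dst[0x18+3] := {0x86,0xf4,0x15}
#2 dst[0x25+5] := {0x0a,0x81,0x61,0x6c,0xd7}
#3 dst[0x04+7] := {0x81,0x48,0x0a,0x81,0x61,0x6c,0xd7}
#4 dst[0x0d+3] := {0x86,0xf4,0x15}
query mem[0x18]=0x86, mem[0x1a]=0x15, mem[0x08]=0x61, mem[0x07]=0x81

MEM[0x18,0x1a,0x08,0x07] = 86 15 61 81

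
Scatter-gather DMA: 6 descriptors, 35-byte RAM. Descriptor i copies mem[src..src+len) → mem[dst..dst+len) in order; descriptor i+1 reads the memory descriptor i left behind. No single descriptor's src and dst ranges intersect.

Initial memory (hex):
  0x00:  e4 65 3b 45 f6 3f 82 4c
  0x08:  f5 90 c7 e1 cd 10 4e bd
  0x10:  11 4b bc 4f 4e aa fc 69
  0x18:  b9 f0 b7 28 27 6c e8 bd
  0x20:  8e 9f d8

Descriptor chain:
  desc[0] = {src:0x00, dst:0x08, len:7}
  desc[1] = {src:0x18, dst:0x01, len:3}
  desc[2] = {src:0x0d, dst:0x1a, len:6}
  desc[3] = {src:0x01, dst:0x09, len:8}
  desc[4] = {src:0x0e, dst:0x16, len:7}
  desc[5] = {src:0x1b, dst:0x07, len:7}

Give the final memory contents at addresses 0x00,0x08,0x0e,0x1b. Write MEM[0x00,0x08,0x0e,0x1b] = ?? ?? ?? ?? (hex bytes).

MEM[0x00,0x08,0x0e,0x1b] = e4 4e 82 4f

[0] 0x00->0x08 len=7 : e4 65 3b 45 f6 3f 82
[1] 0x18->0x01 len=3 : b9 f0 b7
[2] 0x0d->0x1a len=6 : 3f 82 bd 11 4b bc
[3] 0x01->0x09 len=8 : b9 f0 b7 f6 3f 82 4c e4
[4] 0x0e->0x16 len=7 : 82 4c e4 4b bc 4f 4e
[5] 0x1b->0x07 len=7 : 4f 4e 11 4b bc 8e 9f
query mem[0x00]=0xe4, mem[0x08]=0x4e, mem[0x0e]=0x82, mem[0x1b]=0x4f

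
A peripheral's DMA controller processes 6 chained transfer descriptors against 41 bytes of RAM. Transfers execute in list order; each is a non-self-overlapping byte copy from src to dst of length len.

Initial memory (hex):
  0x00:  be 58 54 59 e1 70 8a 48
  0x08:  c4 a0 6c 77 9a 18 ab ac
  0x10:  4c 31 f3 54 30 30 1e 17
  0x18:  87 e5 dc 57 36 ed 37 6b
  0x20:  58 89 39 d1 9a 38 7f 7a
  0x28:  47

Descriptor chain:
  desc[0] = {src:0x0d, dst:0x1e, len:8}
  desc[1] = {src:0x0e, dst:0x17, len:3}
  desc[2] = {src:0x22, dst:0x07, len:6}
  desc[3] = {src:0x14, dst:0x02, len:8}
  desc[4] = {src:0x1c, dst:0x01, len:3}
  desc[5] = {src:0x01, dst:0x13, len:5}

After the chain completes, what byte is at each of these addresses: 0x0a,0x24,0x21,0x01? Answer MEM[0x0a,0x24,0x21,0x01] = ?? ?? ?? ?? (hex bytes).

MEM[0x0a,0x24,0x21,0x01] = 30 54 4c 36

  after D0: wrote 8B at 0x1e = 18abac4c31f35430
  after D1: wrote 3B at 0x17 = abac4c
  after D2: wrote 6B at 0x07 = 31f354307f7a
  after D3: wrote 8B at 0x02 = 30301eabac4cdc57
  after D4: wrote 3B at 0x01 = 36ed18
  after D5: wrote 5B at 0x13 = 36ed181eab
query mem[0x0a]=0x30, mem[0x24]=0x54, mem[0x21]=0x4c, mem[0x01]=0x36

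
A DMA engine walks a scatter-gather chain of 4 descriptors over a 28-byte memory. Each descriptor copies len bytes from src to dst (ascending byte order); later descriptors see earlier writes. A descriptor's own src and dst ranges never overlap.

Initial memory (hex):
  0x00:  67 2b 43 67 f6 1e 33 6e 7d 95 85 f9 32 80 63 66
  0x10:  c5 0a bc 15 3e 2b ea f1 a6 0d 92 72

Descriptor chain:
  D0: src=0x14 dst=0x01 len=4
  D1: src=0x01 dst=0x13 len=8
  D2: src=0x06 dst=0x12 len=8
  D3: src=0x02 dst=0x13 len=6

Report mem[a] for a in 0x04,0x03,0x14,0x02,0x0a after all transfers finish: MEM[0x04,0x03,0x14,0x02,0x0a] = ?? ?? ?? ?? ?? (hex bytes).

MEM[0x04,0x03,0x14,0x02,0x0a] = f1 ea ea 2b 85

  after D0: wrote 4B at 0x01 = 3e2beaf1
  after D1: wrote 8B at 0x13 = 3e2beaf11e336e7d
  after D2: wrote 8B at 0x12 = 336e7d9585f93280
  after D3: wrote 6B at 0x13 = 2beaf11e336e
query mem[0x04]=0xf1, mem[0x03]=0xea, mem[0x14]=0xea, mem[0x02]=0x2b, mem[0x0a]=0x85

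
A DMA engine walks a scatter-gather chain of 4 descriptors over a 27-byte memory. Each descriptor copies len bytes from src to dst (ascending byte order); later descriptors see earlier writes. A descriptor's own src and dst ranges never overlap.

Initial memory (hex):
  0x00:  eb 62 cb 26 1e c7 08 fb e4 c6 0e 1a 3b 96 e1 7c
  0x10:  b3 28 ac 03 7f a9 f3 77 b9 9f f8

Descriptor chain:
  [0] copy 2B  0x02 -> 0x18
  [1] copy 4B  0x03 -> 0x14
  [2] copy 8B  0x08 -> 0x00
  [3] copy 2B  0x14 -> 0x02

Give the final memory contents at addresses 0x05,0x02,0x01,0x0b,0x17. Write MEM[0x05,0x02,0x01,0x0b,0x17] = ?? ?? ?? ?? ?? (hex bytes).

MEM[0x05,0x02,0x01,0x0b,0x17] = 96 26 c6 1a 08

  after D0: wrote 2B at 0x18 = cb26
  after D1: wrote 4B at 0x14 = 261ec708
  after D2: wrote 8B at 0x00 = e4c60e1a3b96e17c
  after D3: wrote 2B at 0x02 = 261e
query mem[0x05]=0x96, mem[0x02]=0x26, mem[0x01]=0xc6, mem[0x0b]=0x1a, mem[0x17]=0x08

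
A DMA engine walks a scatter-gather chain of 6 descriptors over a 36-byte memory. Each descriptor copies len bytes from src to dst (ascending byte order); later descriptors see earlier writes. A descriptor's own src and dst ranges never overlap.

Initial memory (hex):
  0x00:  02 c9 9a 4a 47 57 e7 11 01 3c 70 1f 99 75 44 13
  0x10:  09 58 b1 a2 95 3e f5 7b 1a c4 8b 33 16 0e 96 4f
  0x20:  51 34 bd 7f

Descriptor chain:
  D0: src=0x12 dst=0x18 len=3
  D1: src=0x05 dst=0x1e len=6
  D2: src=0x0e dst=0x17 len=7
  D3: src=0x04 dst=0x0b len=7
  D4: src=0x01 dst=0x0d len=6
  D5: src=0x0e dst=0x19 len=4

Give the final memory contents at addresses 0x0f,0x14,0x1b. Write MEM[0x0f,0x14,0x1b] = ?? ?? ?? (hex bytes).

  after D0: wrote 3B at 0x18 = b1a295
  after D1: wrote 6B at 0x1e = 57e711013c70
  after D2: wrote 7B at 0x17 = 44130958b1a295
  after D3: wrote 7B at 0x0b = 4757e711013c70
  after D4: wrote 6B at 0x0d = c99a4a4757e7
  after D5: wrote 4B at 0x19 = 9a4a4757
query mem[0x0f]=0x4a, mem[0x14]=0x95, mem[0x1b]=0x47

MEM[0x0f,0x14,0x1b] = 4a 95 47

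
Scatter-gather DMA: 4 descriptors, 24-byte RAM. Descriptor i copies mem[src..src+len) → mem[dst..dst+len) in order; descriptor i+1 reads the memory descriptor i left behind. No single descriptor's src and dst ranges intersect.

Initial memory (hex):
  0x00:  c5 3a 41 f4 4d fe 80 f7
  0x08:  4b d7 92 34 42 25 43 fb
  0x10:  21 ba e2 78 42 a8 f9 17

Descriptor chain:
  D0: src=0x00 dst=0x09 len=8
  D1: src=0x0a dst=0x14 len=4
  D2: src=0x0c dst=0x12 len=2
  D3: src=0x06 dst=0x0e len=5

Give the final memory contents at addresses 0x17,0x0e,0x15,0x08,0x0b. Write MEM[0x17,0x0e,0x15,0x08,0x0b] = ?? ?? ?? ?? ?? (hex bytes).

MEM[0x17,0x0e,0x15,0x08,0x0b] = 4d 80 41 4b 41

  after D0: wrote 8B at 0x09 = c53a41f44dfe80f7
  after D1: wrote 4B at 0x14 = 3a41f44d
  after D2: wrote 2B at 0x12 = f44d
  after D3: wrote 5B at 0x0e = 80f74bc53a
query mem[0x17]=0x4d, mem[0x0e]=0x80, mem[0x15]=0x41, mem[0x08]=0x4b, mem[0x0b]=0x41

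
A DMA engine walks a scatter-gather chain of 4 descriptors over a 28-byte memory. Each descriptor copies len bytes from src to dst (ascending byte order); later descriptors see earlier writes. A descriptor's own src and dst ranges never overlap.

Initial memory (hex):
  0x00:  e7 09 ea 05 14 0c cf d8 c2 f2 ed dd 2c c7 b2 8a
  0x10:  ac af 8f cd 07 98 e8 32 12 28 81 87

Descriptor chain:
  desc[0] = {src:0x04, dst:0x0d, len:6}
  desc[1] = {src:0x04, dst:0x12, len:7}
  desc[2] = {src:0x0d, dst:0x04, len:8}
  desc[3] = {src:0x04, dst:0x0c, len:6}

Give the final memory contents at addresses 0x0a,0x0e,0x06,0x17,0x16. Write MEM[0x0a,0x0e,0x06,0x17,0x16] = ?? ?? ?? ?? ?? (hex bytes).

#0 dst[0x0d+6] := {0x14,0x0c,0xcf,0xd8,0xc2,0xf2}
#1 dst[0x12+7] := {0x14,0x0c,0xcf,0xd8,0xc2,0xf2,0xed}
#2 dst[0x04+8] := {0x14,0x0c,0xcf,0xd8,0xc2,0x14,0x0c,0xcf}
#3 dst[0x0c+6] := {0x14,0x0c,0xcf,0xd8,0xc2,0x14}
query mem[0x0a]=0x0c, mem[0x0e]=0xcf, mem[0x06]=0xcf, mem[0x17]=0xf2, mem[0x16]=0xc2

MEM[0x0a,0x0e,0x06,0x17,0x16] = 0c cf cf f2 c2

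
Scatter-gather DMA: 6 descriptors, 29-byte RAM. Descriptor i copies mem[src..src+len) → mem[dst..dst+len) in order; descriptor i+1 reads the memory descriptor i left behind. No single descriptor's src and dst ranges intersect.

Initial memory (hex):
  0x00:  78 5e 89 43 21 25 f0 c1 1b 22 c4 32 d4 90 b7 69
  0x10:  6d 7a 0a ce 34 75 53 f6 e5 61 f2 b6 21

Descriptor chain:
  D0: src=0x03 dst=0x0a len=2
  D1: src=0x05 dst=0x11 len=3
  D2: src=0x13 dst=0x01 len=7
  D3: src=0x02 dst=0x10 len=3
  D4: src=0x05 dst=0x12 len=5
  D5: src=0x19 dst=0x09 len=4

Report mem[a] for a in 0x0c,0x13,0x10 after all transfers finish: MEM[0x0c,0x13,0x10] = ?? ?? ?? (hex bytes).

MEM[0x0c,0x13,0x10] = 21 e5 34

  after D0: wrote 2B at 0x0a = 4321
  after D1: wrote 3B at 0x11 = 25f0c1
  after D2: wrote 7B at 0x01 = c1347553f6e561
  after D3: wrote 3B at 0x10 = 347553
  after D4: wrote 5B at 0x12 = f6e5611b22
  after D5: wrote 4B at 0x09 = 61f2b621
query mem[0x0c]=0x21, mem[0x13]=0xe5, mem[0x10]=0x34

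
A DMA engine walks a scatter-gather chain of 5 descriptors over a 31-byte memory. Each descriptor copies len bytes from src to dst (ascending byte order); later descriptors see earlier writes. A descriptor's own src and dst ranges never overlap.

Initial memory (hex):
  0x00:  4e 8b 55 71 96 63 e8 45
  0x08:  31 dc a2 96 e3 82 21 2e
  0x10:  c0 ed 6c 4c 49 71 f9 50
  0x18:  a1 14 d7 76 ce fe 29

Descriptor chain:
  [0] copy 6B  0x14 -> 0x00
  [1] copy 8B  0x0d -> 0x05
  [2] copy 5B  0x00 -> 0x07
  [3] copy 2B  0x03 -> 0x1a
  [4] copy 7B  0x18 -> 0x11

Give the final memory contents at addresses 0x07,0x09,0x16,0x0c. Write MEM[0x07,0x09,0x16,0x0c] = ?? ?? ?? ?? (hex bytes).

#0 dst[0x00+6] := {0x49,0x71,0xf9,0x50,0xa1,0x14}
#1 dst[0x05+8] := {0x82,0x21,0x2e,0xc0,0xed,0x6c,0x4c,0x49}
#2 dst[0x07+5] := {0x49,0x71,0xf9,0x50,0xa1}
#3 dst[0x1a+2] := {0x50,0xa1}
#4 dst[0x11+7] := {0xa1,0x14,0x50,0xa1,0xce,0xfe,0x29}
query mem[0x07]=0x49, mem[0x09]=0xf9, mem[0x16]=0xfe, mem[0x0c]=0x49

MEM[0x07,0x09,0x16,0x0c] = 49 f9 fe 49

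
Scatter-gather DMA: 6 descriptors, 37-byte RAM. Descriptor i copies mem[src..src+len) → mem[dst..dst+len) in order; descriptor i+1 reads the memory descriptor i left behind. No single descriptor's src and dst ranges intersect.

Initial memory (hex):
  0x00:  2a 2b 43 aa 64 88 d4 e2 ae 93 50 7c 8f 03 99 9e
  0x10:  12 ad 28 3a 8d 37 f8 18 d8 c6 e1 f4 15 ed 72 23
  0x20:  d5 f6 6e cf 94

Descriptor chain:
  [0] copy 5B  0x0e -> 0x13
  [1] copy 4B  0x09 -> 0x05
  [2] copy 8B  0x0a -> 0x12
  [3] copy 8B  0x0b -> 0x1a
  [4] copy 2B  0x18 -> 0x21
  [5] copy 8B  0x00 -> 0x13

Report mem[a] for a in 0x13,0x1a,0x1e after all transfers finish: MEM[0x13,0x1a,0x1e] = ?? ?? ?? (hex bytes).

[0] 0x0e->0x13 len=5 : 99 9e 12 ad 28
[1] 0x09->0x05 len=4 : 93 50 7c 8f
[2] 0x0a->0x12 len=8 : 50 7c 8f 03 99 9e 12 ad
[3] 0x0b->0x1a len=8 : 7c 8f 03 99 9e 12 ad 50
[4] 0x18->0x21 len=2 : 12 ad
[5] 0x00->0x13 len=8 : 2a 2b 43 aa 64 93 50 7c
query mem[0x13]=0x2a, mem[0x1a]=0x7c, mem[0x1e]=0x9e

MEM[0x13,0x1a,0x1e] = 2a 7c 9e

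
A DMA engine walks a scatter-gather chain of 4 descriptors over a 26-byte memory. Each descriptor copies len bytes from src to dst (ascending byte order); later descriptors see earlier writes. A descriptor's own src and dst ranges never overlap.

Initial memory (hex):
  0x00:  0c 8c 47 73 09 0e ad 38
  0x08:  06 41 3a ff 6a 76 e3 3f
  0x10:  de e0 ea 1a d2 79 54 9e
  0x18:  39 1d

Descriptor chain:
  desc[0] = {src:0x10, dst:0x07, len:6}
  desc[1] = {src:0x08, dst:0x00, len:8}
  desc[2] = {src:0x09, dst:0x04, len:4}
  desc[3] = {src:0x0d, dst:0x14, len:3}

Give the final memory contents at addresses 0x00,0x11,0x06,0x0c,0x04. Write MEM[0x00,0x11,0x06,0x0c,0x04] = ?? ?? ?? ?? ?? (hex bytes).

#0 dst[0x07+6] := {0xde,0xe0,0xea,0x1a,0xd2,0x79}
#1 dst[0x00+8] := {0xe0,0xea,0x1a,0xd2,0x79,0x76,0xe3,0x3f}
#2 dst[0x04+4] := {0xea,0x1a,0xd2,0x79}
#3 dst[0x14+3] := {0x76,0xe3,0x3f}
query mem[0x00]=0xe0, mem[0x11]=0xe0, mem[0x06]=0xd2, mem[0x0c]=0x79, mem[0x04]=0xea

MEM[0x00,0x11,0x06,0x0c,0x04] = e0 e0 d2 79 ea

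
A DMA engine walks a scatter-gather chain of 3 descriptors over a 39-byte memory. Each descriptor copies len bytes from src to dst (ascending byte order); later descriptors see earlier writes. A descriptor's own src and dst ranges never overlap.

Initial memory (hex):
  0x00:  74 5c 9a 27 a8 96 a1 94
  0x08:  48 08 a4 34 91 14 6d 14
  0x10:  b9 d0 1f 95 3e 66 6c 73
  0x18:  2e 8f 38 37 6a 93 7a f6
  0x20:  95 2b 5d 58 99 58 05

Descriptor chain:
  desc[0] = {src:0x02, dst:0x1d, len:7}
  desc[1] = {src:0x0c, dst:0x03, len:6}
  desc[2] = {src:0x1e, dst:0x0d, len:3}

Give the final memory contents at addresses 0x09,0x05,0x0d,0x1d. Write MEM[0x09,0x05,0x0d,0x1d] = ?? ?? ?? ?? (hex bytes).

MEM[0x09,0x05,0x0d,0x1d] = 08 6d 27 9a

  after D0: wrote 7B at 0x1d = 9a27a896a19448
  after D1: wrote 6B at 0x03 = 91146d14b9d0
  after D2: wrote 3B at 0x0d = 27a896
query mem[0x09]=0x08, mem[0x05]=0x6d, mem[0x0d]=0x27, mem[0x1d]=0x9a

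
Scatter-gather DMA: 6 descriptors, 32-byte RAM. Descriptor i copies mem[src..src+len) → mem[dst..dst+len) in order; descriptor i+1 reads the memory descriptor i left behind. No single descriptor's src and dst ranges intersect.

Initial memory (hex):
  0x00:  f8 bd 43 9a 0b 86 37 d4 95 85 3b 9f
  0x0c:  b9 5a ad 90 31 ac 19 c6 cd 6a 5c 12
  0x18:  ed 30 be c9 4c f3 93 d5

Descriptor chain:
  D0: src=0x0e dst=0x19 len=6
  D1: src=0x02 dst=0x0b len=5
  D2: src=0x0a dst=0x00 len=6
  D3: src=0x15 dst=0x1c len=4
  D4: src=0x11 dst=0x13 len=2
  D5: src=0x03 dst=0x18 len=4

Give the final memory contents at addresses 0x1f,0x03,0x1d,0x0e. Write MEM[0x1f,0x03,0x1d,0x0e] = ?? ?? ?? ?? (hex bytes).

MEM[0x1f,0x03,0x1d,0x0e] = ed 0b 5c 86

D0: mem[0x19..0x1e] <- [ad 90 31 ac 19 c6]
D1: mem[0x0b..0x0f] <- [43 9a 0b 86 37]
D2: mem[0x00..0x05] <- [3b 43 9a 0b 86 37]
D3: mem[0x1c..0x1f] <- [6a 5c 12 ed]
D4: mem[0x13..0x14] <- [ac 19]
D5: mem[0x18..0x1b] <- [0b 86 37 37]
query mem[0x1f]=0xed, mem[0x03]=0x0b, mem[0x1d]=0x5c, mem[0x0e]=0x86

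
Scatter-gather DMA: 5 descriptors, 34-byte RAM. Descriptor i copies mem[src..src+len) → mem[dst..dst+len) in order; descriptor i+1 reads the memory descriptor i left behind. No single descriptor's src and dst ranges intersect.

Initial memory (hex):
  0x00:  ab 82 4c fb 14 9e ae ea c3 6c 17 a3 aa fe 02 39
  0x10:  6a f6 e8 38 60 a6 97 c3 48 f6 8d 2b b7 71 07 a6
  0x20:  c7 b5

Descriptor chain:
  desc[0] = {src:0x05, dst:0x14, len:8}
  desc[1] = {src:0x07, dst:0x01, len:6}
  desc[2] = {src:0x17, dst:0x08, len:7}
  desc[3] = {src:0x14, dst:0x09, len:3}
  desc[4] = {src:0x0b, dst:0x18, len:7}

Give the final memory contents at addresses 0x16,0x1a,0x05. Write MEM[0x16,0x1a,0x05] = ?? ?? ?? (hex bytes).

  after D0: wrote 8B at 0x14 = 9eaeeac36c17a3aa
  after D1: wrote 6B at 0x01 = eac36c17a3aa
  after D2: wrote 7B at 0x08 = c36c17a3aab771
  after D3: wrote 3B at 0x09 = 9eaeea
  after D4: wrote 7B at 0x18 = eaaab771396af6
query mem[0x16]=0xea, mem[0x1a]=0xb7, mem[0x05]=0xa3

MEM[0x16,0x1a,0x05] = ea b7 a3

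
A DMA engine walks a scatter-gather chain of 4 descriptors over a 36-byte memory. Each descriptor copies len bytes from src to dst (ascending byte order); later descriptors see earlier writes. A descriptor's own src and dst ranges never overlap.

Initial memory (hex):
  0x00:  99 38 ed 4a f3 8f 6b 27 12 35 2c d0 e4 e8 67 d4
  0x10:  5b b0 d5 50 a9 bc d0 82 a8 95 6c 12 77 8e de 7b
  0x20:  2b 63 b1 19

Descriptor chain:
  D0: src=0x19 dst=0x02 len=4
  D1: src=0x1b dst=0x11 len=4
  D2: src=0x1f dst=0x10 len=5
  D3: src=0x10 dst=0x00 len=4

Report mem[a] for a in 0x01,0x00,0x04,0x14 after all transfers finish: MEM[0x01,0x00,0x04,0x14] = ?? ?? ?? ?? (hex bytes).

MEM[0x01,0x00,0x04,0x14] = 2b 7b 12 19

  after D0: wrote 4B at 0x02 = 956c1277
  after D1: wrote 4B at 0x11 = 12778ede
  after D2: wrote 5B at 0x10 = 7b2b63b119
  after D3: wrote 4B at 0x00 = 7b2b63b1
query mem[0x01]=0x2b, mem[0x00]=0x7b, mem[0x04]=0x12, mem[0x14]=0x19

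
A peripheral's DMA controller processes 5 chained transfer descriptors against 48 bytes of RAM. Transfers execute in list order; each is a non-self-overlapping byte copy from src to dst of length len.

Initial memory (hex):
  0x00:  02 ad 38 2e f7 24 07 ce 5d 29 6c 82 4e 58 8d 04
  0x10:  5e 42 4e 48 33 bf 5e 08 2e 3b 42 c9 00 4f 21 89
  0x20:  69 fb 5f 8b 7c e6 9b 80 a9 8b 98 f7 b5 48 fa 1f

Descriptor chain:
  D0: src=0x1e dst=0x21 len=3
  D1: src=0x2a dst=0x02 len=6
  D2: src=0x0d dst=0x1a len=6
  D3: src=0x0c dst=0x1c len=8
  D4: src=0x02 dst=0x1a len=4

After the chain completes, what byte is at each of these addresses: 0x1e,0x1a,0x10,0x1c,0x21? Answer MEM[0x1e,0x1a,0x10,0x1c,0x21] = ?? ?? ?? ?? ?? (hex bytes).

MEM[0x1e,0x1a,0x10,0x1c,0x21] = 8d 98 5e b5 42

#0 dst[0x21+3] := {0x21,0x89,0x69}
#1 dst[0x02+6] := {0x98,0xf7,0xb5,0x48,0xfa,0x1f}
#2 dst[0x1a+6] := {0x58,0x8d,0x04,0x5e,0x42,0x4e}
#3 dst[0x1c+8] := {0x4e,0x58,0x8d,0x04,0x5e,0x42,0x4e,0x48}
#4 dst[0x1a+4] := {0x98,0xf7,0xb5,0x48}
query mem[0x1e]=0x8d, mem[0x1a]=0x98, mem[0x10]=0x5e, mem[0x1c]=0xb5, mem[0x21]=0x42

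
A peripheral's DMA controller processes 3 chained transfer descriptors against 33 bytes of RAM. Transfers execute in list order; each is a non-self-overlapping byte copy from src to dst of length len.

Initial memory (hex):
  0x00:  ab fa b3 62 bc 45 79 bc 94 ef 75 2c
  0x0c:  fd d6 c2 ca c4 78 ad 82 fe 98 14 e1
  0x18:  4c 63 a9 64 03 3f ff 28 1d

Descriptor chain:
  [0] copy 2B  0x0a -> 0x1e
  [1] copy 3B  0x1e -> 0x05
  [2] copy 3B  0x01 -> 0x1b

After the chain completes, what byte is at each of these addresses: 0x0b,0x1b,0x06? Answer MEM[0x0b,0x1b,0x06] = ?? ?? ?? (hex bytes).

#0 dst[0x1e+2] := {0x75,0x2c}
#1 dst[0x05+3] := {0x75,0x2c,0x1d}
#2 dst[0x1b+3] := {0xfa,0xb3,0x62}
query mem[0x0b]=0x2c, mem[0x1b]=0xfa, mem[0x06]=0x2c

MEM[0x0b,0x1b,0x06] = 2c fa 2c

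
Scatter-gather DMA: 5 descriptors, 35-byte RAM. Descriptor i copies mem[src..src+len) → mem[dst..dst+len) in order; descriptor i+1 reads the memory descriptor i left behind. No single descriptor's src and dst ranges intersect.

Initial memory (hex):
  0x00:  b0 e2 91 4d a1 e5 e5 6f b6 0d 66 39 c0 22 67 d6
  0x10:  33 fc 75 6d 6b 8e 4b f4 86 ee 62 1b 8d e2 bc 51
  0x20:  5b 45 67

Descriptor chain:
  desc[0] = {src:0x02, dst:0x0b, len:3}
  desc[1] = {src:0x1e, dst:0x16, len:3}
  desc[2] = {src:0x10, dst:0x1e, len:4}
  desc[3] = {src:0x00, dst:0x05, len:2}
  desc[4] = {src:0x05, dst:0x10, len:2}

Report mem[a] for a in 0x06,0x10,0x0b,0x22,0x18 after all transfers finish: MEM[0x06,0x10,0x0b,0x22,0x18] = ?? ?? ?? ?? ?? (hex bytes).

MEM[0x06,0x10,0x0b,0x22,0x18] = e2 b0 91 67 5b

[0] 0x02->0x0b len=3 : 91 4d a1
[1] 0x1e->0x16 len=3 : bc 51 5b
[2] 0x10->0x1e len=4 : 33 fc 75 6d
[3] 0x00->0x05 len=2 : b0 e2
[4] 0x05->0x10 len=2 : b0 e2
query mem[0x06]=0xe2, mem[0x10]=0xb0, mem[0x0b]=0x91, mem[0x22]=0x67, mem[0x18]=0x5b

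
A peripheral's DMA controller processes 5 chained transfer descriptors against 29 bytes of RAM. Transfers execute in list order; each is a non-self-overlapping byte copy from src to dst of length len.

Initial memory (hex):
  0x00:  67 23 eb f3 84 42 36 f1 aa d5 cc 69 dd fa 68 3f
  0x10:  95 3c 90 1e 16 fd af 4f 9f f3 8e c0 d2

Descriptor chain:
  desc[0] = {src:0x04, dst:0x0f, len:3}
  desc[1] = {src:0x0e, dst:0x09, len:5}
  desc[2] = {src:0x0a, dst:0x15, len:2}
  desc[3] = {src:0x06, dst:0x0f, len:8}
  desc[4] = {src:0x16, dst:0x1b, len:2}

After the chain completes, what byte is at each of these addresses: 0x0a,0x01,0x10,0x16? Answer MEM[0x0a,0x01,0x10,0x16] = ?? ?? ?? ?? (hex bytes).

D0: mem[0x0f..0x11] <- [84 42 36]
D1: mem[0x09..0x0d] <- [68 84 42 36 90]
D2: mem[0x15..0x16] <- [84 42]
D3: mem[0x0f..0x16] <- [36 f1 aa 68 84 42 36 90]
D4: mem[0x1b..0x1c] <- [90 4f]
query mem[0x0a]=0x84, mem[0x01]=0x23, mem[0x10]=0xf1, mem[0x16]=0x90

MEM[0x0a,0x01,0x10,0x16] = 84 23 f1 90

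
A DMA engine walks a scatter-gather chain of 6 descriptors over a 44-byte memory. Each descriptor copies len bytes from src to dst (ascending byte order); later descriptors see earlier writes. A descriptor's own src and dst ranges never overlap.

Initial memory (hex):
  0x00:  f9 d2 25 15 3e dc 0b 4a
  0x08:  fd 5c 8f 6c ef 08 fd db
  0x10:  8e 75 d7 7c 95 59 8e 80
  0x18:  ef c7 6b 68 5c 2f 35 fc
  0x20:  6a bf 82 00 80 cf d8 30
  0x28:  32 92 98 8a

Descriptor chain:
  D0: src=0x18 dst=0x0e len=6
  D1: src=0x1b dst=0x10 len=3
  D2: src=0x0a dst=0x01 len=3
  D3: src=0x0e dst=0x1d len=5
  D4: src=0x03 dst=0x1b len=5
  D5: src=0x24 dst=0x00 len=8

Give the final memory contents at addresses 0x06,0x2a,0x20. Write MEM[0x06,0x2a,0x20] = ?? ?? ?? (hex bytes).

D0: mem[0x0e..0x13] <- [ef c7 6b 68 5c 2f]
D1: mem[0x10..0x12] <- [68 5c 2f]
D2: mem[0x01..0x03] <- [8f 6c ef]
D3: mem[0x1d..0x21] <- [ef c7 68 5c 2f]
D4: mem[0x1b..0x1f] <- [ef 3e dc 0b 4a]
D5: mem[0x00..0x07] <- [80 cf d8 30 32 92 98 8a]
query mem[0x06]=0x98, mem[0x2a]=0x98, mem[0x20]=0x5c

MEM[0x06,0x2a,0x20] = 98 98 5c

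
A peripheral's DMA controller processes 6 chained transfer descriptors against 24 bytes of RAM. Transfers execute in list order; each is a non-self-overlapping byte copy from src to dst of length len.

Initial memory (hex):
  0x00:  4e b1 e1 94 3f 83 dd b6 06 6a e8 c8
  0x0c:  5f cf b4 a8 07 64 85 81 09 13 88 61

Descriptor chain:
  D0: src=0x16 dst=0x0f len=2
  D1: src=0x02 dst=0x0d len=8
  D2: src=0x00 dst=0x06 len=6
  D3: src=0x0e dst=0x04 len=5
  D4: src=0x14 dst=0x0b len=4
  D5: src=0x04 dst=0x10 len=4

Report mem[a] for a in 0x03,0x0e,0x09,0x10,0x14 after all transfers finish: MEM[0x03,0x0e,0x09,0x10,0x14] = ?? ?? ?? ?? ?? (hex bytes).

[0] 0x16->0x0f len=2 : 88 61
[1] 0x02->0x0d len=8 : e1 94 3f 83 dd b6 06 6a
[2] 0x00->0x06 len=6 : 4e b1 e1 94 3f 83
[3] 0x0e->0x04 len=5 : 94 3f 83 dd b6
[4] 0x14->0x0b len=4 : 6a 13 88 61
[5] 0x04->0x10 len=4 : 94 3f 83 dd
query mem[0x03]=0x94, mem[0x0e]=0x61, mem[0x09]=0x94, mem[0x10]=0x94, mem[0x14]=0x6a

MEM[0x03,0x0e,0x09,0x10,0x14] = 94 61 94 94 6a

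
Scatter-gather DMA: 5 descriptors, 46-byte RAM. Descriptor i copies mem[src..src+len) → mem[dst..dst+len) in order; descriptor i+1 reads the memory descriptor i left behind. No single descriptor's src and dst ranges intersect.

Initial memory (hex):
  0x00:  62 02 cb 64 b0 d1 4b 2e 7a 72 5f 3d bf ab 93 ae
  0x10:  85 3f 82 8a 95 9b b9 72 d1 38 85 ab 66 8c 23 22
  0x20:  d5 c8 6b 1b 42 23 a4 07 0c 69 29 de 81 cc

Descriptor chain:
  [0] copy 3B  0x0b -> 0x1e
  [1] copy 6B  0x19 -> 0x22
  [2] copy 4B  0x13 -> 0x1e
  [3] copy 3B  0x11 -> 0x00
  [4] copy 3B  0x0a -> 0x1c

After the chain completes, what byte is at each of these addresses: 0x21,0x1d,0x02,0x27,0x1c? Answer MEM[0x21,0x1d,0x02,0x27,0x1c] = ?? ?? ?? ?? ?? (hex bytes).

MEM[0x21,0x1d,0x02,0x27,0x1c] = b9 3d 8a 3d 5f

  after D0: wrote 3B at 0x1e = 3dbfab
  after D1: wrote 6B at 0x22 = 3885ab668c3d
  after D2: wrote 4B at 0x1e = 8a959bb9
  after D3: wrote 3B at 0x00 = 3f828a
  after D4: wrote 3B at 0x1c = 5f3dbf
query mem[0x21]=0xb9, mem[0x1d]=0x3d, mem[0x02]=0x8a, mem[0x27]=0x3d, mem[0x1c]=0x5f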